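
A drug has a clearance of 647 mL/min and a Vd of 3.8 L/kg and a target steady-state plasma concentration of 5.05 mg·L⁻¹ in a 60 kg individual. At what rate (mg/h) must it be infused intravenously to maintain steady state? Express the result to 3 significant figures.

CL = 647 mL/min = 647 × 0.06 = 38.82 L/h
Infusion rate = CL · Css = 38.82 L/h × 5.05 mg/L = 196.0 mg/h

196 mg/h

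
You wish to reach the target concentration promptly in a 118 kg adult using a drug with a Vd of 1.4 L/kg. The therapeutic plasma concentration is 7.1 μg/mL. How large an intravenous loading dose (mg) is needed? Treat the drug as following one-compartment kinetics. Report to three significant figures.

1170 mg

Vd(total) = 118 kg × 1.4 L/kg = 165.2 L
LD = Vd × C = 165.2 × 7.100 = 1173 mg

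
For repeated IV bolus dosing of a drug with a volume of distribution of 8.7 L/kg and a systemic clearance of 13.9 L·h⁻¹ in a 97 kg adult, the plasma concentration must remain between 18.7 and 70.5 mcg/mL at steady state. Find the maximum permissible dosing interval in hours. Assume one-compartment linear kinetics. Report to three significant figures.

Vd(total) = 97 kg × 8.7 L/kg = 843.9 L
k = CL / Vd = 13.90 / 843.9 = 0.01647 h⁻¹
Between IV bolus doses, concentration decays as C = C₀·e^(−kτ), so C_peak/C_trough = e^(kτ).
τ_max = ln(C_peak/C_trough) / k = ln(70.5/18.7) / 0.01647 = 1.327 / 0.01647 = 80.57 h

80.6 h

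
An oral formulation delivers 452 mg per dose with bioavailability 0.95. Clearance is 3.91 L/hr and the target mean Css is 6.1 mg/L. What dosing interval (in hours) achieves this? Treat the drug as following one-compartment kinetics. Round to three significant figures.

F·D/τ = CL·Css → τ = F·D / (CL·Css).
τ = 0.95 × 452 / (3.91 × 6.1) = 18.00 h

18.0 h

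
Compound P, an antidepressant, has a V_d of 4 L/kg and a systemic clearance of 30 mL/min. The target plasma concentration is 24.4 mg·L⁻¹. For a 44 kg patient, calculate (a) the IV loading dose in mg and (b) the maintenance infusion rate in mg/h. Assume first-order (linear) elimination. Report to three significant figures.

(a) 4290 mg; (b) 43.9 mg/h

Total Vd = 4 × 44 = 176.0 L
Loading: fill Vd to C_target → 176.0 L × 24.4 mg/L = 4294 mg
Convert clearance: 30 mL/min × 60 min/h ÷ 1000 mL/L = 1.800 L/h
Maintenance infusion rate = CL × Css = 1.800 × 24.4 = 43.92 mg/h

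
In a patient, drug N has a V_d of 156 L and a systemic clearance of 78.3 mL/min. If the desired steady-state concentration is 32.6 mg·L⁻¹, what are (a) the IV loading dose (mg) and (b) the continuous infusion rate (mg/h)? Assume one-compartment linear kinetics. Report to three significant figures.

Loading: fill Vd to C_target → 156.0 L × 32.6 mg/L = 5086 mg
Convert clearance: 78.3 mL/min × 60 min/h ÷ 1000 mL/L = 4.698 L/h
Maintenance infusion rate = CL × Css = 4.698 × 32.6 = 153.2 mg/h

(a) 5090 mg; (b) 153 mg/h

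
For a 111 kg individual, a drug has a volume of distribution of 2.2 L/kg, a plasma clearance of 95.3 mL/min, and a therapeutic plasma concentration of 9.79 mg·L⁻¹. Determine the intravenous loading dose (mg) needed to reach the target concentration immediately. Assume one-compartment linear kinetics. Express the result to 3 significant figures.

Vd = 2.2 L/kg × 111 kg = 244.2 L
LD = Vd × C = 244.2 × 9.790 = 2391 mg

2390 mg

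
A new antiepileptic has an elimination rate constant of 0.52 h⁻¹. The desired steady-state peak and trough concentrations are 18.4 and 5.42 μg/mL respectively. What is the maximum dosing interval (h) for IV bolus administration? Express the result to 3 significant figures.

2.35 h

Between IV bolus doses, concentration decays as C = C₀·e^(−kτ), so C_peak/C_trough = e^(kτ).
τ_max = ln(C_peak/C_trough) / k = ln(18.4/5.42) / 0.5200 = 1.222 / 0.5200 = 2.350 h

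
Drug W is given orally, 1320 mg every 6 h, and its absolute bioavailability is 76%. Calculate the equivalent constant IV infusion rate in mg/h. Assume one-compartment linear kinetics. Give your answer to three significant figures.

167 mg/h

Equivalent systemic input: infusion rate = F·D/τ.
Rate = 0.76 × 1320 / 6 = 167.2 mg/h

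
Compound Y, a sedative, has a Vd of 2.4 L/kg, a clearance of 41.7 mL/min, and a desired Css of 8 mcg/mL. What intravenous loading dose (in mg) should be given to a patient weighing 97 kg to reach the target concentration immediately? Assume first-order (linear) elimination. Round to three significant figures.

Total Vd = 2.4 × 97 = 232.8 L
LD = Vd × C = 232.8 × 8.000 = 1862 mg

1860 mg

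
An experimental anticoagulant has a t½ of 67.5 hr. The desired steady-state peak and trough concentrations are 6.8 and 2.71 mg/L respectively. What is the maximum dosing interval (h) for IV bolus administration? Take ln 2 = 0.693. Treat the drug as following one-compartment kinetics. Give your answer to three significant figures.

k = 0.693 / t½ = 0.693 / 67.5 = 0.01027 h⁻¹
Between IV bolus doses, concentration decays as C = C₀·e^(−kτ), so C_peak/C_trough = e^(kτ).
τ_max = ln(C_peak/C_trough) / k = ln(6.8/2.71) / 0.01027 = 0.9200 / 0.01027 = 89.58 h

89.6 h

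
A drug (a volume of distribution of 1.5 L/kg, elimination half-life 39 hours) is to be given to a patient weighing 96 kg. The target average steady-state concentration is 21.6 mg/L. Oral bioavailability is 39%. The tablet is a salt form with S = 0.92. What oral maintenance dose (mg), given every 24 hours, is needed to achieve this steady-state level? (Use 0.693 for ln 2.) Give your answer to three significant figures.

Total Vd = 1.5 × 96 = 144.0 L
CL = 0.693 × Vd / t½ = 0.693 × 144.0 / 39 = 2.559 L/h
D = CL × Css × τ / F / S = 2.559 × 21.6 × 24 / 0.39 / 0.92 = 3697 mg

3700 mg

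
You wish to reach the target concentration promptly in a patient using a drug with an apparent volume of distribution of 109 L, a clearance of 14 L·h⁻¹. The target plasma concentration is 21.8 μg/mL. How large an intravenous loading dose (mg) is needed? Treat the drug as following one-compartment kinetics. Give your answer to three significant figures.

2380 mg

LD = Vd × C = 109.0 × 21.80 = 2376 mg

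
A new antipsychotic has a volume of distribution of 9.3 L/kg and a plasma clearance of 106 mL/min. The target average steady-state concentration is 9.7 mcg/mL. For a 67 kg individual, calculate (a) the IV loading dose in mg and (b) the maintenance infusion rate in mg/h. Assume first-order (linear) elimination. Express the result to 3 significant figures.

(a) 6040 mg; (b) 61.7 mg/h

Total Vd = 9.3 × 67 = 623.1 L
LD = Vd · C_target = 623.1 × 9.7 = 6044 mg
Convert clearance: 106 mL/min × 60 min/h ÷ 1000 mL/L = 6.360 L/h
Maintenance infusion rate = CL × Css = 6.360 × 9.7 = 61.69 mg/h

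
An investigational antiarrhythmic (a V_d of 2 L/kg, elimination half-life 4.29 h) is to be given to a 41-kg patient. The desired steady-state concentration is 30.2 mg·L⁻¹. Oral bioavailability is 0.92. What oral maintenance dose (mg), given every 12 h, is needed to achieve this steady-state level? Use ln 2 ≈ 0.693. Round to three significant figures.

Total Vd = 2 × 41 = 82.00 L
k = 0.693/4.29 = 0.1615 h⁻¹, so CL = k·Vd = 0.1615 × 82.00 = 13.24 L/h
D = CL × Css × τ / F = 13.24 × 30.2 × 12 / 0.92 = 5215 mg

5220 mg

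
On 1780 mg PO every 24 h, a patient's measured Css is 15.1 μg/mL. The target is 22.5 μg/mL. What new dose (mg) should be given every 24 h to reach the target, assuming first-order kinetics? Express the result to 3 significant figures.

For first-order elimination, Css ∝ F·D/(CL·τ); F and CL are unchanged, so Css ∝ D/τ.
D₂ = D₁ × (Css,target / Css,current) = 1780 × 22.5/15.1 = 2652 mg

2650 mg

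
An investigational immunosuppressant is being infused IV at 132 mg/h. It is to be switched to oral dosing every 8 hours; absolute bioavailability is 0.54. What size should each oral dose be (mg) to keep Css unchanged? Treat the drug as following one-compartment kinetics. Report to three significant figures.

To maintain the same Css, the systemic dosing rate must be unchanged: F·D/τ = infusion rate.
D = rate × τ / F = 132 × 8 / 0.54 = 1956 mg

1960 mg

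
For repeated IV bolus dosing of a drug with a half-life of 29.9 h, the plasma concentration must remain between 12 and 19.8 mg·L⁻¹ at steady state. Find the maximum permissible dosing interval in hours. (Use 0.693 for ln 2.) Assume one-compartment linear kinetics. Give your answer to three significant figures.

k = 0.693 / t½ = 0.693 / 29.9 = 0.02318 h⁻¹
Between IV bolus doses, concentration decays as C = C₀·e^(−kτ), so C_peak/C_trough = e^(kτ).
τ_max = ln(C_peak/C_trough) / k = ln(19.8/12) / 0.02318 = 0.5008 / 0.02318 = 21.60 h

21.6 h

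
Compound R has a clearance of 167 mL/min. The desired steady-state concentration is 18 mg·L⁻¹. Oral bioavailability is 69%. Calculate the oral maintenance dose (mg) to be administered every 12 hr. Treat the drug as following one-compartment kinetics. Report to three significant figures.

3140 mg

Convert clearance: 167 mL/min × 60 min/h ÷ 1000 mL/L = 10.02 L/h
D = CL × Css × τ / F = 10.02 × 18 × 12 / 0.69 = 3137 mg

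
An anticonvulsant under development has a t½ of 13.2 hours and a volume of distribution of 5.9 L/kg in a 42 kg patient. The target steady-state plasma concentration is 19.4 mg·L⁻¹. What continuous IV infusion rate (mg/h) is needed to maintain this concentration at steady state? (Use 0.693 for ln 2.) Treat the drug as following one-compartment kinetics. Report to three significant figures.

Vd = 5.9 L/kg × 42 kg = 247.8 L
CL = ln 2 · Vd / t½ = 0.693 × 247.8 / 13.2 = 13.01 L/h
Infusion rate = CL × Css = 13.01 × 19.4 = 252.4 mg/h

252 mg/h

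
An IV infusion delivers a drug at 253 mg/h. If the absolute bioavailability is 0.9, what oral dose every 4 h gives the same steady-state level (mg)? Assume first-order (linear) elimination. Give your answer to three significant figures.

To maintain the same Css, the systemic dosing rate must be unchanged: F·D/τ = infusion rate.
D = rate × τ / F = 253 × 4 / 0.9 = 1124 mg

1120 mg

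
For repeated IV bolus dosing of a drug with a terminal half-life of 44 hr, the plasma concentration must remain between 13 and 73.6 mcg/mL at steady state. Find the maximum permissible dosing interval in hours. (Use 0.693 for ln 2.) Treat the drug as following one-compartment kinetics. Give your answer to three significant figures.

110 h

k = 0.693 / t½ = 0.693 / 44 = 0.01575 h⁻¹
Between IV bolus doses, concentration decays as C = C₀·e^(−kτ), so C_peak/C_trough = e^(kτ).
τ_max = ln(C_peak/C_trough) / k = ln(73.6/13) / 0.01575 = 1.734 / 0.01575 = 110.1 h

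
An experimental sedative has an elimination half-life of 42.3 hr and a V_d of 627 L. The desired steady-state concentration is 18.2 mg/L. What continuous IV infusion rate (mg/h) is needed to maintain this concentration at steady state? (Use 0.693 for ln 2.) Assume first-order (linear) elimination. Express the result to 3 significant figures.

k = 0.693/42.3 = 0.01638 h⁻¹, so CL = k·Vd = 0.01638 × 627.0 = 10.27 L/h
Infusion rate = CL × Css = 10.27 × 18.2 = 186.9 mg/h

187 mg/h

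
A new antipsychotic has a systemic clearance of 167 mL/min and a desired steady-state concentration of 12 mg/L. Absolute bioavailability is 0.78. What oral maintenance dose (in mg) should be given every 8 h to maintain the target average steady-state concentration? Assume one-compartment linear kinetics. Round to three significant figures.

Convert clearance: 167 mL/min × 60 min/h ÷ 1000 mL/L = 10.02 L/h
D = CL × Css × τ / F = 10.02 × 12 × 8 / 0.78 = 1233 mg

1230 mg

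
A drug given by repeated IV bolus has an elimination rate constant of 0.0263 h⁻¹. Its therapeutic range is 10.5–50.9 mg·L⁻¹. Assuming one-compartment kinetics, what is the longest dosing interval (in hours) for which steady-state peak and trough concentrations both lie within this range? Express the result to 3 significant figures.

60.0 h

Between IV bolus doses, concentration decays as C = C₀·e^(−kτ), so C_peak/C_trough = e^(kτ).
τ_max = ln(C_peak/C_trough) / k = ln(50.9/10.5) / 0.02630 = 1.578 / 0.02630 = 60.00 h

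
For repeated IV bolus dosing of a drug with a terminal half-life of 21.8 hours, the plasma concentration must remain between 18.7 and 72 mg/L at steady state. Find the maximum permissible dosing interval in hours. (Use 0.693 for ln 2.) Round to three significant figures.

42.4 h

k = 0.693 / t½ = 0.693 / 21.8 = 0.03179 h⁻¹
Between IV bolus doses, concentration decays as C = C₀·e^(−kτ), so C_peak/C_trough = e^(kτ).
τ_max = ln(C_peak/C_trough) / k = ln(72/18.7) / 0.03179 = 1.348 / 0.03179 = 42.40 h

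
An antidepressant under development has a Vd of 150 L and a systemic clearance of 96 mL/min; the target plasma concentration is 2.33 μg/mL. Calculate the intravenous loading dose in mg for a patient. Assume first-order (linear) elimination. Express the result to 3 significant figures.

350 mg

The loading dose fills Vd to the target concentration; clearance is irrelevant here.
LD = Vd × C = 150.0 × 2.330 = 349.5 mg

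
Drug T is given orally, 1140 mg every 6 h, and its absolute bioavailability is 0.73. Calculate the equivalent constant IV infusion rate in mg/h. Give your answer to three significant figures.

Equivalent systemic input: infusion rate = F·D/τ.
Rate = 0.73 × 1140 / 6 = 138.7 mg/h

139 mg/h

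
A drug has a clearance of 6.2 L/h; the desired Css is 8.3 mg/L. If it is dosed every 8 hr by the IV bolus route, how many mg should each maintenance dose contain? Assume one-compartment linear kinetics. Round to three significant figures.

D = CL × Css × τ = 6.200 × 8.3 × 8 = 411.7 mg

412 mg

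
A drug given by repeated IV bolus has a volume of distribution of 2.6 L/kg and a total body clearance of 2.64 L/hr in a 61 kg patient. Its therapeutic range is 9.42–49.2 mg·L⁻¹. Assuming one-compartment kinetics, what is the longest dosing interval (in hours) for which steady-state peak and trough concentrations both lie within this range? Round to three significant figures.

99.3 h

Total Vd = 2.6 × 61 = 158.6 L
k = CL / Vd = 2.640 / 158.6 = 0.01665 h⁻¹
Between IV bolus doses, concentration decays as C = C₀·e^(−kτ), so C_peak/C_trough = e^(kτ).
τ_max = ln(C_peak/C_trough) / k = ln(49.2/9.42) / 0.01665 = 1.653 / 0.01665 = 99.28 h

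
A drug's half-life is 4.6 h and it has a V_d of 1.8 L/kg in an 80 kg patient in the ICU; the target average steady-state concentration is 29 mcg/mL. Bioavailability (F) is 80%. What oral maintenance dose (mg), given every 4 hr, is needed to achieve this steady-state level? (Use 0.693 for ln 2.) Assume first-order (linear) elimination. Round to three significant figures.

3150 mg

Total Vd = 1.8 × 80 = 144.0 L
CL = ln 2 · Vd / t½ = 0.693 × 144.0 / 4.6 = 21.69 L/h
D = CL × Css × τ / F = 21.69 × 29 × 4 / 0.8 = 3145 mg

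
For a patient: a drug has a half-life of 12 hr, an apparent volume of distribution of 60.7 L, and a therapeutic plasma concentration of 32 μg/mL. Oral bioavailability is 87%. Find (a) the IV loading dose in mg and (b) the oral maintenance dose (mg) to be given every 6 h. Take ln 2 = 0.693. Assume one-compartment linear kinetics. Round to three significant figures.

LD = Vd × C = 60.70 × 32 = 1942 mg
CL = 0.693 × Vd / t½ = 0.693 × 60.70 / 12 = 3.505 L/h
D = CL × Css × τ / F = 3.505 × 32 × 6 / 0.87 = 773.5 mg

(a) 1940 mg; (b) 774 mg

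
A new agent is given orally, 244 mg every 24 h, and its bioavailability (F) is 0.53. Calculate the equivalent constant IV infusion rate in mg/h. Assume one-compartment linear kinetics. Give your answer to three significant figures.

Equivalent systemic input: infusion rate = F·D/τ.
Rate = 0.53 × 244 / 24 = 5.388 mg/h

5.39 mg/h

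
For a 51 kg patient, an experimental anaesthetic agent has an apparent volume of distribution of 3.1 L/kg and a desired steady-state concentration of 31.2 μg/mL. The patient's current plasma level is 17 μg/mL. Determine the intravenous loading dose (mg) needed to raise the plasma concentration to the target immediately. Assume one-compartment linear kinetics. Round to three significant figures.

Vd = 3.1 L/kg × 51 kg = 158.1 L
The loading dose fills Vd to the target concentration.
Concentration deficit ΔC = 31.2 − 17 = 14.20 mg/L
LD = Vd × ΔC = 158.1 × 14.20 = 2245 mg

2250 mg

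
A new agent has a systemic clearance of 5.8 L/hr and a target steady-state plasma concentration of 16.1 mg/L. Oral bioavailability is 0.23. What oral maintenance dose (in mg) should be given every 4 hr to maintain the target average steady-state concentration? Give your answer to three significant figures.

1620 mg

D = CL × Css × τ / F = 5.800 × 16.1 × 4 / 0.23 = 1624 mg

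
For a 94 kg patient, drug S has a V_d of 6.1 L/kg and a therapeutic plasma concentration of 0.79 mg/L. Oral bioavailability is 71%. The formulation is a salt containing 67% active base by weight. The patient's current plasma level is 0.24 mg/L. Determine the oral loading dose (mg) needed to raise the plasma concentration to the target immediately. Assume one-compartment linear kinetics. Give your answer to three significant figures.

Vd(total) = 94 kg × 6.1 L/kg = 573.4 L
Concentration deficit ΔC = 0.79 − 0.24 = 0.5500 mg/L
LD = Vd × ΔC / F / S = 573.4 × 0.5500 / 0.71 / 0.67 = 663.0 mg

663 mg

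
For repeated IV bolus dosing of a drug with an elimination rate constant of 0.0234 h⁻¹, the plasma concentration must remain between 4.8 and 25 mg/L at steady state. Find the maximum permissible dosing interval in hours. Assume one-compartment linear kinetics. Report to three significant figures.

70.5 h

Between IV bolus doses, concentration decays as C = C₀·e^(−kτ), so C_peak/C_trough = e^(kτ).
τ_max = ln(C_peak/C_trough) / k = ln(25/4.8) / 0.02340 = 1.650 / 0.02340 = 70.51 h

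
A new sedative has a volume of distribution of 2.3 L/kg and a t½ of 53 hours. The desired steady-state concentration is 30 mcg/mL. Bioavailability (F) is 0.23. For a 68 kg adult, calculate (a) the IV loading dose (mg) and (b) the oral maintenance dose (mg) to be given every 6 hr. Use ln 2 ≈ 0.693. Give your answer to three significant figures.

Total Vd = 2.3 × 68 = 156.4 L
LD = Vd × C = 156.4 × 30 = 4692 mg
CL = 0.693 × Vd / t½ = 0.693 × 156.4 / 53 = 2.045 L/h
D = CL × Css × τ / F = 2.045 × 30 × 6 / 0.23 = 1600 mg

(a) 4690 mg; (b) 1600 mg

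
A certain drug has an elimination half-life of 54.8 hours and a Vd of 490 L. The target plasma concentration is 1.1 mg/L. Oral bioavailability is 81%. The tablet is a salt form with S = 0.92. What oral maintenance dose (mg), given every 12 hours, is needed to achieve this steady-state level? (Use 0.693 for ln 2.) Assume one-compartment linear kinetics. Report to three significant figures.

110 mg

CL = 0.693 × Vd / t½ = 0.693 × 490.0 / 54.8 = 6.197 L/h
D = CL × Css × τ / F / S = 6.197 × 1.1 × 12 / 0.81 / 0.92 = 109.8 mg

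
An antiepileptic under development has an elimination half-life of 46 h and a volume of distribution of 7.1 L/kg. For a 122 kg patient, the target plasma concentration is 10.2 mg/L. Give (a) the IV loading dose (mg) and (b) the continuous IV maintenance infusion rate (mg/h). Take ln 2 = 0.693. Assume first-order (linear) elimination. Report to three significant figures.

Vd = 7.1 L/kg × 122 kg = 866.2 L
LD = Vd × C = 866.2 × 10.2 = 8835 mg
CL = 0.693 × Vd / t½ = 0.693 × 866.2 / 46 = 13.05 L/h
Infusion rate = CL × Css = 13.05 × 10.2 = 133.1 mg/h

(a) 8840 mg; (b) 133 mg/h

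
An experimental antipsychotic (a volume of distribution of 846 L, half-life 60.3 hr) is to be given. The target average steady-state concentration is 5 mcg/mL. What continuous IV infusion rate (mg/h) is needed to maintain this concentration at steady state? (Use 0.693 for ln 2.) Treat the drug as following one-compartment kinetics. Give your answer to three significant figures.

48.6 mg/h

CL = ln 2 · Vd / t½ = 0.693 × 846.0 / 60.3 = 9.723 L/h
Infusion rate = CL × Css = 9.723 × 5 = 48.62 mg/h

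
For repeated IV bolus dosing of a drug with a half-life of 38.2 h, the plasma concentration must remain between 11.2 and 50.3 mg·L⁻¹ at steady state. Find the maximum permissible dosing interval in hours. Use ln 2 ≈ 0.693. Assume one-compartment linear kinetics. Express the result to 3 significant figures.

k = 0.693 / t½ = 0.693 / 38.2 = 0.01814 h⁻¹
Between IV bolus doses, concentration decays as C = C₀·e^(−kτ), so C_peak/C_trough = e^(kτ).
τ_max = ln(C_peak/C_trough) / k = ln(50.3/11.2) / 0.01814 = 1.502 / 0.01814 = 82.80 h

82.8 h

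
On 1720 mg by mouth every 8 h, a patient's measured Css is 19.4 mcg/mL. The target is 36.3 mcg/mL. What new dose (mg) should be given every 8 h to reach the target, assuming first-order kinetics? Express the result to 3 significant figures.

With linear kinetics, Css is proportional to dose rate (D/τ) at fixed clearance.
D₂ = D₁ × (Css,target / Css,current) = 1720 × 36.3/19.4 = 3218 mg

3220 mg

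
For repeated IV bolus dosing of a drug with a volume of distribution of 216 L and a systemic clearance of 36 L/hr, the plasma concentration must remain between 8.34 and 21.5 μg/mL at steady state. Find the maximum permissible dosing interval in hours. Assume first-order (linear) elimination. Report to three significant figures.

5.68 h

k = CL / Vd = 36.00 / 216.0 = 0.1667 h⁻¹
Between IV bolus doses, concentration decays as C = C₀·e^(−kτ), so C_peak/C_trough = e^(kτ).
τ_max = ln(C_peak/C_trough) / k = ln(21.5/8.34) / 0.1667 = 0.9470 / 0.1667 = 5.681 h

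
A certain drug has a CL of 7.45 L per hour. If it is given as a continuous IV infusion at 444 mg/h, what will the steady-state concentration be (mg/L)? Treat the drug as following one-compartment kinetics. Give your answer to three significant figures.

Css = rate / CL = 444 / 7.450 = 59.60 mg/L

59.6 mg/L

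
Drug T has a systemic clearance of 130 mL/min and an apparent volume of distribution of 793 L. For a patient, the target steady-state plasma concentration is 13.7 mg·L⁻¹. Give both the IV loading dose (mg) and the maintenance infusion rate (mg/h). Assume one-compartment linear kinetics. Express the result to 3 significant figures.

LD = Vd · C_target = 793.0 × 13.7 = 10860 mg
CL = 130 mL/min × 60/1000 = 7.800 L/h
Maintenance infusion rate = CL × Css = 7.800 × 13.7 = 106.9 mg/h

(a) 10900 mg; (b) 107 mg/h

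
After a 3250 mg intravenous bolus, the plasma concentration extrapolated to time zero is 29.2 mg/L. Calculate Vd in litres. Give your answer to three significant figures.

Immediately after an IV bolus, C₀ = Dose / Vd, so Vd = Dose / C₀.
Vd = 3250 / 29.2 = 111.3 L

111 L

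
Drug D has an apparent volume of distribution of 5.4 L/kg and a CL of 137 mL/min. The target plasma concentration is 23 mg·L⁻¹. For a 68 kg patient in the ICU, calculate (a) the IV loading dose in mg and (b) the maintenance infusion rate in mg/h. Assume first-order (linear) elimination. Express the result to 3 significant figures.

Total Vd = 5.4 × 68 = 367.2 L
Loading dose = Vd × C = 367.2 × 23 = 8446 mg
CL = 137 mL/min = 137 × 0.06 = 8.220 L/h
Infusion rate = 8.220 L/h × 23 mg/L = 189.1 mg/h

(a) 8450 mg; (b) 189 mg/h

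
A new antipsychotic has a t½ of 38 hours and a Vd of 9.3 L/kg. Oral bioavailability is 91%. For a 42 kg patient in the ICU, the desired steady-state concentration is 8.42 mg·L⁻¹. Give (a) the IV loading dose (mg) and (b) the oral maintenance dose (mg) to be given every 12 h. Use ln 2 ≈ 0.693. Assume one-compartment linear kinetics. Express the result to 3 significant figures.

(a) 3290 mg; (b) 791 mg

Vd = 9.3 L/kg × 42 kg = 390.6 L
LD = Vd × C = 390.6 × 8.42 = 3289 mg
CL = 0.693 × Vd / t½ = 0.693 × 390.6 / 38 = 7.123 L/h
D = CL × Css × τ / F = 7.123 × 8.42 × 12 / 0.91 = 790.9 mg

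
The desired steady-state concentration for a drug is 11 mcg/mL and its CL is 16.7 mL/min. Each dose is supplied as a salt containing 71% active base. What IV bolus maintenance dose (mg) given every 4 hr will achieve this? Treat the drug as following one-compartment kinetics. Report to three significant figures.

CL = 16.7 mL/min × 60/1000 = 1.002 L/h
D = CL × Css × τ / S = 1.002 × 11 × 4 / 0.71 = 62.10 mg

62.1 mg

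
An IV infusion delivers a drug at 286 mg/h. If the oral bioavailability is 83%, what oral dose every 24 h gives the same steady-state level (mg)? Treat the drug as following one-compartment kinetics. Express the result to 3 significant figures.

To maintain the same Css, the systemic dosing rate must be unchanged: F·D/τ = infusion rate.
D = rate × τ / F = 286 × 24 / 0.83 = 8270 mg

8270 mg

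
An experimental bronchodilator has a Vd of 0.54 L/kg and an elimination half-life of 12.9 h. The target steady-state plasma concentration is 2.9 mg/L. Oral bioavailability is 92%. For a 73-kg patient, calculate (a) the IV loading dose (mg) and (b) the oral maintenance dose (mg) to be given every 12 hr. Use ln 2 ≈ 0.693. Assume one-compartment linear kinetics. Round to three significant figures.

Vd(total) = 73 kg × 0.54 L/kg = 39.42 L
LD = Vd × C = 39.42 × 2.9 = 114.3 mg
CL = 0.693 × Vd / t½ = 0.693 × 39.42 / 12.9 = 2.118 L/h
D = CL × Css × τ / F = 2.118 × 2.9 × 12 / 0.92 = 80.12 mg

(a) 114 mg; (b) 80.1 mg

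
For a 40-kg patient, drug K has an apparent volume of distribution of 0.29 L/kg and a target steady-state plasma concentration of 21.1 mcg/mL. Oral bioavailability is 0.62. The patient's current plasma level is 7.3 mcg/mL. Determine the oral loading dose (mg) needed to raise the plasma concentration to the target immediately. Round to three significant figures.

258 mg

Vd(total) = 40 kg × 0.29 L/kg = 11.60 L
Concentration deficit ΔC = 21.1 − 7.3 = 13.80 mg/L
LD = Vd × ΔC / F = 11.60 × 13.80 / 0.62 = 258.2 mg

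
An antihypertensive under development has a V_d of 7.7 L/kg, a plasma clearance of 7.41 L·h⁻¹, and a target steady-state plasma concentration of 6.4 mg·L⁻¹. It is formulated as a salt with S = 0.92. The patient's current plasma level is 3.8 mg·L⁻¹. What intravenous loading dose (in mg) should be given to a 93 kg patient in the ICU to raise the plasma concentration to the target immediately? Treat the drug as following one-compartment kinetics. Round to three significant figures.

2020 mg

Vd = 7.7 L/kg × 93 kg = 716.1 L
LD is governed by Vd — clearance does not enter the loading-dose calculation.
Concentration deficit ΔC = 6.4 − 3.8 = 2.600 mg/L
LD = Vd × ΔC / S = 716.1 × 2.600 / 0.92 = 2024 mg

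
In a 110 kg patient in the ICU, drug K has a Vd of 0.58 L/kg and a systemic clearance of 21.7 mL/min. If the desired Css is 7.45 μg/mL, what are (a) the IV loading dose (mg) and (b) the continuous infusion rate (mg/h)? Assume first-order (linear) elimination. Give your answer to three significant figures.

(a) 475 mg; (b) 9.70 mg/h

Vd = 0.58 L/kg × 110 kg = 63.80 L
Loading dose = Vd × C = 63.80 × 7.45 = 475.3 mg
CL = 21.7 mL/min = 21.7 × 0.06 = 1.302 L/h
Infusion rate = 1.302 L/h × 7.45 mg/L = 9.700 mg/h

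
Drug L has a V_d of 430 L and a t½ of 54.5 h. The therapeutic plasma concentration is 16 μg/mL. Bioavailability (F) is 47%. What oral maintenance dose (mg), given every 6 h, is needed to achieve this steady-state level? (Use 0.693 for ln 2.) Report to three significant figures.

CL = 0.693 × Vd / t½ = 0.693 × 430.0 / 54.5 = 5.468 L/h
D = CL × Css × τ / F = 5.468 × 16 × 6 / 0.47 = 1117 mg

1120 mg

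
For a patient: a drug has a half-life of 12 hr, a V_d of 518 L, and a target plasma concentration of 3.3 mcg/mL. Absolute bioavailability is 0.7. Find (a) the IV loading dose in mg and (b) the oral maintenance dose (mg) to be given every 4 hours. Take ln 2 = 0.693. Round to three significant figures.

LD = Vd × C = 518.0 × 3.3 = 1709 mg
CL = 0.693 × Vd / t½ = 0.693 × 518.0 / 12 = 29.91 L/h
D = CL × Css × τ / F = 29.91 × 3.3 × 4 / 0.7 = 564.0 mg

(a) 1710 mg; (b) 564 mg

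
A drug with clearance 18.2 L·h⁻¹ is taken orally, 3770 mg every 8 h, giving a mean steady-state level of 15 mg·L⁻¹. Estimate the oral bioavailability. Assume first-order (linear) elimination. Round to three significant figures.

0.579

F·D/τ = CL·Css at steady state → F = CL·Css·τ / D.
F = 18.2 × 15 × 8 / 3770 = 0.579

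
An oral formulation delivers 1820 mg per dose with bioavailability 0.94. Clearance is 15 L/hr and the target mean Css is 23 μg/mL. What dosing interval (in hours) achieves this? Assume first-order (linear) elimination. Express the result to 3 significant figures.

4.96 h

F·D/τ = CL·Css → τ = F·D / (CL·Css).
τ = 0.94 × 1820 / (15 × 23) = 4.959 h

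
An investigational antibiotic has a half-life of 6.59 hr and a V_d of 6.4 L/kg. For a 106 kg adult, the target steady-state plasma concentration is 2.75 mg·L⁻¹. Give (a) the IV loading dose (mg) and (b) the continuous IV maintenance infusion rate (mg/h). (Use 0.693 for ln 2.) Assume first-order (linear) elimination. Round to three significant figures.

Vd(total) = 106 kg × 6.4 L/kg = 678.4 L
LD = Vd × C = 678.4 × 2.75 = 1866 mg
CL = 0.693 × Vd / t½ = 0.693 × 678.4 / 6.59 = 71.34 L/h
Infusion rate = CL × Css = 71.34 × 2.75 = 196.2 mg/h

(a) 1870 mg; (b) 196 mg/h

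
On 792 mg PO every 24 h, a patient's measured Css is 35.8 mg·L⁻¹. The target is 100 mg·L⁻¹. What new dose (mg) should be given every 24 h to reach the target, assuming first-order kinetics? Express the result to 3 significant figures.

2210 mg

For first-order elimination, Css ∝ F·D/(CL·τ); F and CL are unchanged, so Css ∝ D/τ.
D₂ = D₁ × (Css,target / Css,current) = 792 × 100/35.8 = 2212 mg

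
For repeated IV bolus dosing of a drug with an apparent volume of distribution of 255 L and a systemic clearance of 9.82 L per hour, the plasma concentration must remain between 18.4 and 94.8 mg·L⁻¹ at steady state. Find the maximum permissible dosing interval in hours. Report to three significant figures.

k = CL / Vd = 9.820 / 255.0 = 0.03851 h⁻¹
Between IV bolus doses, concentration decays as C = C₀·e^(−kτ), so C_peak/C_trough = e^(kτ).
τ_max = ln(C_peak/C_trough) / k = ln(94.8/18.4) / 0.03851 = 1.639 / 0.03851 = 42.56 h

42.6 h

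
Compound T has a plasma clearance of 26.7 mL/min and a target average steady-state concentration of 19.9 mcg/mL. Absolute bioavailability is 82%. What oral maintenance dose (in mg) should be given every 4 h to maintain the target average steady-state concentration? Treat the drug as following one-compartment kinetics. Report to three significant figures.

156 mg

CL = 26.7 mL/min × 60/1000 = 1.602 L/h
At steady state, dose per interval replaces the amount cleared in that interval: F·D/τ = CL·Css.
D = CL × Css × τ / F = 1.602 × 19.9 × 4 / 0.82 = 155.5 mg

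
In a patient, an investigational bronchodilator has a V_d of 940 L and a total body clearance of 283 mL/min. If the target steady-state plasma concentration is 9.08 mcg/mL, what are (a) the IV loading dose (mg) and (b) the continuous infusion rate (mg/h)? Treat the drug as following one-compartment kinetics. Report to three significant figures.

Loading: fill Vd to C_target → 940.0 L × 9.08 mg/L = 8535 mg
CL = 283 mL/min = 283 × 0.06 = 16.98 L/h
Maintenance infusion rate = CL × Css = 16.98 × 9.08 = 154.2 mg/h

(a) 8540 mg; (b) 154 mg/h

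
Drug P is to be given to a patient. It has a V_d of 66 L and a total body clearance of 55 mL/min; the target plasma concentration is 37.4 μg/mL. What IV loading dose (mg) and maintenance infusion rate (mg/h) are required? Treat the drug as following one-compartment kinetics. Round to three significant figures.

LD = Vd · C_target = 66.00 × 37.4 = 2468 mg
CL = 55 mL/min = 55 × 0.06 = 3.300 L/h
Maintenance: replace elimination → rate = CL × Css = 3.300 × 37.4 = 123.4 mg/h

(a) 2470 mg; (b) 123 mg/h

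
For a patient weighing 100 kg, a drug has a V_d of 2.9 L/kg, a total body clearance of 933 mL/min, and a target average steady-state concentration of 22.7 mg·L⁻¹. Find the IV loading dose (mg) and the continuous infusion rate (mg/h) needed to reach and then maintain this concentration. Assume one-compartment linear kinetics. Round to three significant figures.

(a) 6580 mg; (b) 1270 mg/h

Total Vd = 2.9 × 100 = 290.0 L
Loading dose = Vd × C = 290.0 × 22.7 = 6583 mg
CL = 933 mL/min = 933 × 0.06 = 55.98 L/h
Maintenance: replace elimination → rate = CL × Css = 55.98 × 22.7 = 1271 mg/h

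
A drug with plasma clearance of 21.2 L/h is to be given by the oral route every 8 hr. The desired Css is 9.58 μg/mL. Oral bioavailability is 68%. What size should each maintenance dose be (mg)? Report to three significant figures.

2390 mg

D = CL × Css × τ / F = 21.20 × 9.58 × 8 / 0.68 = 2389 mg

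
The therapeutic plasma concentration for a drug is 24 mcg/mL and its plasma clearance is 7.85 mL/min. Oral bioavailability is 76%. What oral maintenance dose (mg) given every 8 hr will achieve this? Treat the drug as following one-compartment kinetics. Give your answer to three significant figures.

119 mg

CL = 7.85 mL/min × 60/1000 = 0.4710 L/h
D = CL × Css × τ / F = 0.4710 × 24 × 8 / 0.76 = 119.0 mg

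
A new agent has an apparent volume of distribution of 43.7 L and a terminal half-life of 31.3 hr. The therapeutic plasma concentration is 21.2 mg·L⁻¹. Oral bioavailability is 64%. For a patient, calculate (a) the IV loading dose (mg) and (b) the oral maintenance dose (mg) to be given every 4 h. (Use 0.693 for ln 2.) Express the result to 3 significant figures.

(a) 926 mg; (b) 128 mg

LD = Vd × C = 43.70 × 21.2 = 926.4 mg
CL = 0.693 × Vd / t½ = 0.693 × 43.70 / 31.3 = 0.9675 L/h
D = CL × Css × τ / F = 0.9675 × 21.2 × 4 / 0.64 = 128.2 mg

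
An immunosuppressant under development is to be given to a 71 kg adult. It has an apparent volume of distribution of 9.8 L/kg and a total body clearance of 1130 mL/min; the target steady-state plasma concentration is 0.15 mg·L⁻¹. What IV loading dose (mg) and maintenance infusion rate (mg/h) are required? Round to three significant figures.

(a) 104 mg; (b) 10.2 mg/h

Total Vd = 9.8 × 71 = 695.8 L
Loading: fill Vd to C_target → 695.8 L × 0.15 mg/L = 104.4 mg
CL = 1130 mL/min = 1130 × 0.06 = 67.80 L/h
Maintenance infusion rate = CL × Css = 67.80 × 0.15 = 10.17 mg/h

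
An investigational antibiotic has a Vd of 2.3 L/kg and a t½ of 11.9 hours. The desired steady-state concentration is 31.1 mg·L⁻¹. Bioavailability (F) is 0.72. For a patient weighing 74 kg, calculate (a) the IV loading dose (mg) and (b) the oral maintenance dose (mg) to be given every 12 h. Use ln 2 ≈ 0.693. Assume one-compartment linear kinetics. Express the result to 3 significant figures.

(a) 5290 mg; (b) 5140 mg

Vd = 2.3 L/kg × 74 kg = 170.2 L
LD = Vd × C = 170.2 × 31.1 = 5293 mg
CL = 0.693 × Vd / t½ = 0.693 × 170.2 / 11.9 = 9.912 L/h
D = CL × Css × τ / F = 9.912 × 31.1 × 12 / 0.72 = 5138 mg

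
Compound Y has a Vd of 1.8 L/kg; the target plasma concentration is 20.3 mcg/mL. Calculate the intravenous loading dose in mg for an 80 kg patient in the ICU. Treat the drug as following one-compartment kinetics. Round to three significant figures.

2920 mg

Total Vd = 1.8 × 80 = 144.0 L
LD = Vd × C = 144.0 × 20.30 = 2923 mg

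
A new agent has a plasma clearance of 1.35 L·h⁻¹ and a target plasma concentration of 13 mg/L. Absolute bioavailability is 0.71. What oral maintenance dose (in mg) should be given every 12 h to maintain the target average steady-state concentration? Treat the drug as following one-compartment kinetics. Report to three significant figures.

297 mg

D = CL × Css × τ / F = 1.350 × 13 × 12 / 0.71 = 296.6 mg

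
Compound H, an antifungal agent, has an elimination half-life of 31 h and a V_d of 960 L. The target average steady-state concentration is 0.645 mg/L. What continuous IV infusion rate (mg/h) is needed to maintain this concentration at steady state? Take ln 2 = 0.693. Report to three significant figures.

13.8 mg/h

CL = 0.693 × Vd / t½ = 0.693 × 960.0 / 31 = 21.46 L/h
Infusion rate = CL × Css = 21.46 × 0.645 = 13.84 mg/h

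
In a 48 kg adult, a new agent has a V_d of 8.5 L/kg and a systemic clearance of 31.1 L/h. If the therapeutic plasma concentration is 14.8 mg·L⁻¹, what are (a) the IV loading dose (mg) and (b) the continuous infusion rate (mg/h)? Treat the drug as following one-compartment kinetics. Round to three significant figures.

Vd = 8.5 L/kg × 48 kg = 408.0 L
Loading dose = Vd × C = 408.0 × 14.8 = 6038 mg
Infusion rate = 31.10 L/h × 14.8 mg/L = 460.3 mg/h

(a) 6040 mg; (b) 460 mg/h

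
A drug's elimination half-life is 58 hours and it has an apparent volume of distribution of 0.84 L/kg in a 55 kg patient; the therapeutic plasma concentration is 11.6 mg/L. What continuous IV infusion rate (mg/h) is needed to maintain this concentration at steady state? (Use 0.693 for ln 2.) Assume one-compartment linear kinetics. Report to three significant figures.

6.40 mg/h

Vd = 0.84 L/kg × 55 kg = 46.20 L
CL = 0.693 × Vd / t½ = 0.693 × 46.20 / 58 = 0.5520 L/h
Infusion rate = CL × Css = 0.5520 × 11.6 = 6.403 mg/h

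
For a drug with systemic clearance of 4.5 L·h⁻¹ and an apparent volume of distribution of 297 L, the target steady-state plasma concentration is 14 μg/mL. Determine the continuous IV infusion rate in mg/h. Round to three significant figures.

63.0 mg/h

R₀ = 4.500 × 14 = 63.00 mg/h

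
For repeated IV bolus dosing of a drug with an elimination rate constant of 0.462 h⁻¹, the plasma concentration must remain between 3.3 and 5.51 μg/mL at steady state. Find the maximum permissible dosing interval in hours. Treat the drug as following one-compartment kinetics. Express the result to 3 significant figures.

Between IV bolus doses, concentration decays as C = C₀·e^(−kτ), so C_peak/C_trough = e^(kτ).
τ_max = ln(C_peak/C_trough) / k = ln(5.51/3.3) / 0.4620 = 0.5126 / 0.4620 = 1.110 h

1.11 h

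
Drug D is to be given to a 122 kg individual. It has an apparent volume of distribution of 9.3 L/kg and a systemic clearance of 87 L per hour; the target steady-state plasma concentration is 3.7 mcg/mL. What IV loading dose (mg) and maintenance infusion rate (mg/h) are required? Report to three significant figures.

Vd = 9.3 L/kg × 122 kg = 1135 L
LD = Vd · C_target = 1135 × 3.7 = 4200 mg
Maintenance: replace elimination → rate = CL × Css = 87.00 × 3.7 = 321.9 mg/h

(a) 4200 mg; (b) 322 mg/h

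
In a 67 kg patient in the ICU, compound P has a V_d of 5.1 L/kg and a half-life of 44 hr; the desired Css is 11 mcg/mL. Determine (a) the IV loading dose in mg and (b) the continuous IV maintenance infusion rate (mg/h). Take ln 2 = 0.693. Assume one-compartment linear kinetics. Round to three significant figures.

Total Vd = 5.1 × 67 = 341.7 L
LD = Vd × C = 341.7 × 11 = 3759 mg
CL = 0.693 × Vd / t½ = 0.693 × 341.7 / 44 = 5.382 L/h
Infusion rate = CL × Css = 5.382 × 11 = 59.20 mg/h

(a) 3760 mg; (b) 59.2 mg/h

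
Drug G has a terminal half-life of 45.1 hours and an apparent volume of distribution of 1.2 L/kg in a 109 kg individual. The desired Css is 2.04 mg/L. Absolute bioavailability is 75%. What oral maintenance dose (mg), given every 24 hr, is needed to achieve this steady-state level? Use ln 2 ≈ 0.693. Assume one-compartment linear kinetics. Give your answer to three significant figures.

Vd(total) = 109 kg × 1.2 L/kg = 130.8 L
k = 0.693/45.1 = 0.01537 h⁻¹, so CL = k·Vd = 0.01537 × 130.8 = 2.010 L/h
D = CL × Css × τ / F = 2.010 × 2.04 × 24 / 0.75 = 131.2 mg

131 mg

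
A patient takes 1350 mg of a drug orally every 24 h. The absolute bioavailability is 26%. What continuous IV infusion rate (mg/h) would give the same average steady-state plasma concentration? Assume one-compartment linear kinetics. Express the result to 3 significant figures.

Equivalent systemic input: infusion rate = F·D/τ.
Rate = 0.26 × 1350 / 24 = 14.63 mg/h

14.6 mg/h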